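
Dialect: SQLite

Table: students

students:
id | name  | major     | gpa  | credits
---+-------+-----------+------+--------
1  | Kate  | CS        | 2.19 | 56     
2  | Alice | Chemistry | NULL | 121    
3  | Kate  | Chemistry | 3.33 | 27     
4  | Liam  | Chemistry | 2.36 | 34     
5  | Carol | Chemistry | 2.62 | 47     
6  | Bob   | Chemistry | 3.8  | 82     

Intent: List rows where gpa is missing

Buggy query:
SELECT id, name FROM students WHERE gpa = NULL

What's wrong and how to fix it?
Bug: '= NULL' is always unknown in SQL three-valued logic, so no rows match

Fix: Use IS NULL to test for NULL

Corrected query:
SELECT id, name FROM students WHERE gpa IS NULL

Result:
id | name 
---+------
2  | Alice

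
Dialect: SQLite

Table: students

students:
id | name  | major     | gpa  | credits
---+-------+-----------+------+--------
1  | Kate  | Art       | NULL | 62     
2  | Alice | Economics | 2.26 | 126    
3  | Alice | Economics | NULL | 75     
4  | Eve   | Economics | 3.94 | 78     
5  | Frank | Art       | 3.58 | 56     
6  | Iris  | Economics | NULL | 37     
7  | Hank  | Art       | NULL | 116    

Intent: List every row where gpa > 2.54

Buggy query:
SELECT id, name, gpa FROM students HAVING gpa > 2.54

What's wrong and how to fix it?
Bug: This is a non-aggregate query (no GROUP BY, no aggregates), so in SQLite the HAVING clause is invalid here; a row-level condition belongs in WHERE

Fix: Use WHERE for row-level filtering

Corrected query:
SELECT id, name, gpa FROM students WHERE gpa > 2.54

Result:
id | name  | gpa 
---+-------+-----
4  | Eve   | 3.94
5  | Frank | 3.58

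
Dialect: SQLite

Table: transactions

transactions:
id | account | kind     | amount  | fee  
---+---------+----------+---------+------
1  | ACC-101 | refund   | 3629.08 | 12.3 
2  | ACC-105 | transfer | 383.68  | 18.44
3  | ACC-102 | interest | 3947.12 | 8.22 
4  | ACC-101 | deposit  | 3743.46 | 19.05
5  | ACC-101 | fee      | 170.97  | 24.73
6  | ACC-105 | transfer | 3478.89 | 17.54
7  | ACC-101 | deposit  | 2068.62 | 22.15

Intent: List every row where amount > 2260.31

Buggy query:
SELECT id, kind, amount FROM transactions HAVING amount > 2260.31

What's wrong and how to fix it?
Bug: This is a non-aggregate query (no GROUP BY, no aggregates), so in SQLite the HAVING clause is invalid here; a row-level condition belongs in WHERE

Fix: Use WHERE for row-level filtering

Corrected query:
SELECT id, kind, amount FROM transactions WHERE amount > 2260.31

Result:
id | kind     | amount 
---+----------+--------
1  | refund   | 3629.08
3  | interest | 3947.12
4  | deposit  | 3743.46
6  | transfer | 3478.89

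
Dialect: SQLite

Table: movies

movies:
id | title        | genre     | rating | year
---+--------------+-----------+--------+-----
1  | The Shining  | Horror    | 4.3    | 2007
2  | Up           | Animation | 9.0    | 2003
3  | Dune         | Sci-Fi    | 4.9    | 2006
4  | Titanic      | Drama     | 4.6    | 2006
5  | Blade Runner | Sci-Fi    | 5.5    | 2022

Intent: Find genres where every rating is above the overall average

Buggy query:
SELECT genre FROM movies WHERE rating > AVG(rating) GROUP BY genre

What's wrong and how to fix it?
Bug: AVG() is an aggregate; it can't sit directly in WHERE

Fix: Compute the overall average in a scalar subquery and compare each group's MIN against it in HAVING

Corrected query:
SELECT genre FROM movies GROUP BY genre HAVING MIN(rating) > (SELECT AVG(rating) FROM movies)

Result:
genre    
---------
Animation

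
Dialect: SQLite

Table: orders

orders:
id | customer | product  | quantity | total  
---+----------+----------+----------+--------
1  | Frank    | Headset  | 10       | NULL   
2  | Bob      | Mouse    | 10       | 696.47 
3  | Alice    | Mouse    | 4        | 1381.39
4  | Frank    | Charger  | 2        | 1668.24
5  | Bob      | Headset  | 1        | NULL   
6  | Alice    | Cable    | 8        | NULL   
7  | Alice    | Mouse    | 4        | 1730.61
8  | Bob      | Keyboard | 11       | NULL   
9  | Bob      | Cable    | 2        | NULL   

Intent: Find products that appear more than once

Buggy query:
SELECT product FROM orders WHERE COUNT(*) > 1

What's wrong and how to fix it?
Bug: WHERE can't reference COUNT(*); aggregates are computed after WHERE

Fix: Group first, then use HAVING for the count condition

Corrected query:
SELECT product FROM orders GROUP BY product HAVING COUNT(*) > 1

Result:
product
-------
Cable  
Headset
Mouse  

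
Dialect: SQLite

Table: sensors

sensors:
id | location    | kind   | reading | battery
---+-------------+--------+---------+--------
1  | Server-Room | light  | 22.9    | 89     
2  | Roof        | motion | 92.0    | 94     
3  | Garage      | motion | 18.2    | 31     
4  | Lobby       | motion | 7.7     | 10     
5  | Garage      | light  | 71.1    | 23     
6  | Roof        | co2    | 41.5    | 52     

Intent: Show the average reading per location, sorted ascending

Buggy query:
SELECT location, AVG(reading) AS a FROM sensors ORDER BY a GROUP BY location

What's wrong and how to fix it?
Bug: GROUP BY must precede ORDER BY

Fix: Move ORDER BY to the end, after GROUP BY

Corrected query:
SELECT location, AVG(reading) AS a FROM sensors GROUP BY location ORDER BY a

Result:
location    | a    
------------+------
Lobby       | 7.7  
Server-Room | 22.9 
Garage      | 44.65
Roof        | 66.75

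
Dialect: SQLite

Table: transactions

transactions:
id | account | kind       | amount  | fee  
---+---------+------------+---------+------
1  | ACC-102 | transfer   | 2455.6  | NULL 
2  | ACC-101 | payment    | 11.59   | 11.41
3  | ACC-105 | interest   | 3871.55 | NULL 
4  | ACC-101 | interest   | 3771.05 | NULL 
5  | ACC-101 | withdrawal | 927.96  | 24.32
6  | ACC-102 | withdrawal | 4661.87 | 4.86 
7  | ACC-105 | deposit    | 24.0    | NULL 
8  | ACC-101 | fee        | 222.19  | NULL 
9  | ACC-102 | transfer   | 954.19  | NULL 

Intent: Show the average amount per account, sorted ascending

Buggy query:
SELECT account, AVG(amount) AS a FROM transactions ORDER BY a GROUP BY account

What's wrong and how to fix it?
Bug: GROUP BY must precede ORDER BY

Fix: Move ORDER BY to the end, after GROUP BY

Corrected query:
SELECT account, AVG(amount) AS a FROM transactions GROUP BY account ORDER BY a

Result:
account | a          
--------+------------
ACC-101 | 1233.1975  
ACC-105 | 1947.775   
ACC-102 | 2690.553333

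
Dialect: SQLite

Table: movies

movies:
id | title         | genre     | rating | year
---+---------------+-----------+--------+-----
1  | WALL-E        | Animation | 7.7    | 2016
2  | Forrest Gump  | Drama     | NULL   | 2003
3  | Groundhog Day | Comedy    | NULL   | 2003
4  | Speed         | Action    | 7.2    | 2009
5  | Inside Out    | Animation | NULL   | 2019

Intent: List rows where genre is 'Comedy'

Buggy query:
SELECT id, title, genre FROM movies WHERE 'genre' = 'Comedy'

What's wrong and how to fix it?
Bug: Single quotes denote string literals in SQL; the column name is being compared as a constant string

Fix: Remove the quotes around the column name (or use double quotes for an identifier)

Corrected query:
SELECT id, title, genre FROM movies WHERE genre = 'Comedy'

Result:
id | title         | genre 
---+---------------+-------
3  | Groundhog Day | Comedy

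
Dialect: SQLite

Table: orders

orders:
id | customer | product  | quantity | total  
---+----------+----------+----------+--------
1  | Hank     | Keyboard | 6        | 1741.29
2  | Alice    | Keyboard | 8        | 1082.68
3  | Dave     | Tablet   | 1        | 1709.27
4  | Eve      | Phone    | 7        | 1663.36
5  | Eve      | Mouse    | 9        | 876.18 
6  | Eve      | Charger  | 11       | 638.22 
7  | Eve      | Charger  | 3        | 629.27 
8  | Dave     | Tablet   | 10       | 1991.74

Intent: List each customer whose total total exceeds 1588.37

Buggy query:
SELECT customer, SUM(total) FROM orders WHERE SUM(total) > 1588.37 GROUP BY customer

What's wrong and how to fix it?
Bug: WHERE runs before GROUP BY, so aggregates aren't available there

Fix: Use HAVING (which filters groups after aggregation) instead of WHERE

Corrected query:
SELECT customer, SUM(total) FROM orders GROUP BY customer HAVING SUM(total) > 1588.37

Result:
customer | SUM(total)
---------+-----------
Dave     | 3701.01   
Eve      | 3807.03   
Hank     | 1741.29   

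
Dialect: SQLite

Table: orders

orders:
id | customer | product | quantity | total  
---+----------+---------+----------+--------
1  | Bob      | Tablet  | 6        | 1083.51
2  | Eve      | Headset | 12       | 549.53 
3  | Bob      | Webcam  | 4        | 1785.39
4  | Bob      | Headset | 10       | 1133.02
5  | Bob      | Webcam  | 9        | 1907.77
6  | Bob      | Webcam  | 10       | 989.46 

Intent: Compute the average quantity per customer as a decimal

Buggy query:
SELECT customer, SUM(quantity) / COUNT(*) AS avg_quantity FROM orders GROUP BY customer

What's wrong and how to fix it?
Bug: Both operands are integers, so '/' performs integer division and truncates

Fix: Cast one side to REAL so the division keeps the fractional part

Corrected query:
SELECT customer, SUM(quantity) * 1.0 / COUNT(*) AS avg_quantity FROM orders GROUP BY customer

Result:
customer | avg_quantity
---------+-------------
Bob      | 7.8         
Eve      | 12          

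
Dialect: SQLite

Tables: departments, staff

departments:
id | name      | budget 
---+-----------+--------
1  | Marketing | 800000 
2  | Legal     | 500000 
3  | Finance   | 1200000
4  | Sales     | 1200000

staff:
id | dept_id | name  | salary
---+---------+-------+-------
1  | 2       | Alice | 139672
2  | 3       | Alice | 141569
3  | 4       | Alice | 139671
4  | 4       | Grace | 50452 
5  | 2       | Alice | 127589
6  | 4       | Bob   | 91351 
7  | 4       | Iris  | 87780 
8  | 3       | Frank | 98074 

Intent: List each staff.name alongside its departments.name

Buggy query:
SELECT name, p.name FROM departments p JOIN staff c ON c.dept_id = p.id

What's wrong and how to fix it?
Bug: Both tables have a 'name' column; the unqualified reference is ambiguous

Fix: Qualify the column with its table alias (c.name)

Corrected query:
SELECT c.name, p.name FROM departments p JOIN staff c ON c.dept_id = p.id

Result:
name  | name   
------+--------
Alice | Legal  
Alice | Finance
Alice | Sales  
Grace | Sales  
Alice | Legal  
Bob   | Sales  
Iris  | Sales  
Frank | Finance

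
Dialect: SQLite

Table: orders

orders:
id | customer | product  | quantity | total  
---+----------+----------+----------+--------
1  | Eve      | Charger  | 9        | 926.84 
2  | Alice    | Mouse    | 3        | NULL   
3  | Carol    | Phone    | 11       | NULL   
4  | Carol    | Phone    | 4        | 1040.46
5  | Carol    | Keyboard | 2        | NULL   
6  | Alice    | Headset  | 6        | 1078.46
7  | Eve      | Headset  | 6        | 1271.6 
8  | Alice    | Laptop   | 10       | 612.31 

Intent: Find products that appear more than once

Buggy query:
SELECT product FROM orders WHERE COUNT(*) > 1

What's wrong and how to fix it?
Bug: COUNT(*) is an aggregate and cannot be used in WHERE

Fix: Group first, then use HAVING for the count condition

Corrected query:
SELECT product FROM orders GROUP BY product HAVING COUNT(*) > 1

Result:
product
-------
Headset
Phone  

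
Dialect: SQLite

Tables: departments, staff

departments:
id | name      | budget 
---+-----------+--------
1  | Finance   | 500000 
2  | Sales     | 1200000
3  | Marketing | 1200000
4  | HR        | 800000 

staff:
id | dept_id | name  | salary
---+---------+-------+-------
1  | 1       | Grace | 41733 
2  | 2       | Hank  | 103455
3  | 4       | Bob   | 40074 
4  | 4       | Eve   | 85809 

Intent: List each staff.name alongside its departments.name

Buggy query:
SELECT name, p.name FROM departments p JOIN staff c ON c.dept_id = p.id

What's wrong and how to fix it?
Bug: 'name' exists in both joined tables, so the database can't tell which one is meant

Fix: Qualify the column with its table alias (c.name)

Corrected query:
SELECT c.name, p.name FROM departments p JOIN staff c ON c.dept_id = p.id

Result:
name  | name   
------+--------
Grace | Finance
Hank  | Sales  
Bob   | HR     
Eve   | HR     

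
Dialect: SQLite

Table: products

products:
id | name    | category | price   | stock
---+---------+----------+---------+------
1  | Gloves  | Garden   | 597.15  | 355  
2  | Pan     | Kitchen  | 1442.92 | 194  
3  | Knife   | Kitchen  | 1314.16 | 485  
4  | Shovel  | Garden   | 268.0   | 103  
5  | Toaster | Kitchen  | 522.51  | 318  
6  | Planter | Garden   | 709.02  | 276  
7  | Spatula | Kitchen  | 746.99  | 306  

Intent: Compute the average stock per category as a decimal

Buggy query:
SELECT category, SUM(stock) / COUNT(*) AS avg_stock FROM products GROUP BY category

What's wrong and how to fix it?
Bug: Both operands are integers, so '/' performs integer division and truncates

Fix: Multiply by 1.0 (or CAST to REAL) to force floating-point division

Corrected query:
SELECT category, SUM(stock) * 1.0 / COUNT(*) AS avg_stock FROM products GROUP BY category

Result:
category | avg_stock 
---------+-----------
Garden   | 244.666667
Kitchen  | 325.75    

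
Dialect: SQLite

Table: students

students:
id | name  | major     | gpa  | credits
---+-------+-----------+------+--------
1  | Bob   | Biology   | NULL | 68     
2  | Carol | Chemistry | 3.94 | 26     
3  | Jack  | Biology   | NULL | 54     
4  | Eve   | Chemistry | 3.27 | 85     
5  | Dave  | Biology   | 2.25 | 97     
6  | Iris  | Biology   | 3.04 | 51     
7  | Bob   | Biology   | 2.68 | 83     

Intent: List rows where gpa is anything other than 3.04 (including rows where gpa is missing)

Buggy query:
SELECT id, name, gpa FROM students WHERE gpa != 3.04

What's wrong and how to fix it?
Bug: Inequality against NULL is unknown, not true; rows with NULL are dropped

Fix: Add an explicit OR gpa IS NULL to include the missing-value rows

Corrected query:
SELECT id, name, gpa FROM students WHERE gpa != 3.04 OR gpa IS NULL

Result:
id | name  | gpa 
---+-------+-----
1  | Bob   | NULL
2  | Carol | 3.94
3  | Jack  | NULL
4  | Eve   | 3.27
5  | Dave  | 2.25
7  | Bob   | 2.68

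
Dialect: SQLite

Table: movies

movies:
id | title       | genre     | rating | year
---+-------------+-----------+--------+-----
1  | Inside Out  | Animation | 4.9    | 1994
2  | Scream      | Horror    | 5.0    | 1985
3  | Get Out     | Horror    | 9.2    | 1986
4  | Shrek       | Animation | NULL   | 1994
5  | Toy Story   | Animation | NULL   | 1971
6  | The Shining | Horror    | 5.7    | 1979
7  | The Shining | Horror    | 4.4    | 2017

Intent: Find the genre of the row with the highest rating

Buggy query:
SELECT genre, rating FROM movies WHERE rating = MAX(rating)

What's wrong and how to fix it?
Bug: WHERE is evaluated per row; an aggregate over the whole table isn't defined there

Fix: Use a subquery: WHERE rating = (SELECT MAX(rating) FROM movies)

Corrected query:
SELECT genre, rating FROM movies WHERE rating = (SELECT MAX(rating) FROM movies)

Result:
genre  | rating
-------+-------
Horror | 9.2   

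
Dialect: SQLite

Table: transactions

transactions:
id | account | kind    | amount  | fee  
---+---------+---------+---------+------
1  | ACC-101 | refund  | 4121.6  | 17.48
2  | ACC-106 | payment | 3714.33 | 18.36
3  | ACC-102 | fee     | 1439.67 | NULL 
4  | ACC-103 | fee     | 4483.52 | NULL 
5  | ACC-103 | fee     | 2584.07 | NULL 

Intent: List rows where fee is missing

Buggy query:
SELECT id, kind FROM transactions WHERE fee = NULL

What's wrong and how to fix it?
Bug: Comparing to NULL with '=' never matches; NULL = NULL is unknown, not true

Fix: Use IS NULL to test for NULL

Corrected query:
SELECT id, kind FROM transactions WHERE fee IS NULL

Result:
id | kind
---+-----
3  | fee 
4  | fee 
5  | fee 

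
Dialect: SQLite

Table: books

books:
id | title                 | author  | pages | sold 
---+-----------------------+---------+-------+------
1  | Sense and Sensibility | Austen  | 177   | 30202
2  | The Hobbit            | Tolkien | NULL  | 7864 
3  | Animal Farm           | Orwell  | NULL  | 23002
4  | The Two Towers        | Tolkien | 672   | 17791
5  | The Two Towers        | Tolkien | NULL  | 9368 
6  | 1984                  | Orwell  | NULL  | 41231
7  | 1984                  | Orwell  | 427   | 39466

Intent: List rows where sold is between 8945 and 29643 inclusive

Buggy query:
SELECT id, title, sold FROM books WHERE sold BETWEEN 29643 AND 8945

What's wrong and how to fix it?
Bug: The bounds are reversed; BETWEEN a AND b requires a <= b to match anything

Fix: Write BETWEEN 8945 AND 29643

Corrected query:
SELECT id, title, sold FROM books WHERE sold BETWEEN 8945 AND 29643

Result:
id | title          | sold 
---+----------------+------
3  | Animal Farm    | 23002
4  | The Two Towers | 17791
5  | The Two Towers | 9368 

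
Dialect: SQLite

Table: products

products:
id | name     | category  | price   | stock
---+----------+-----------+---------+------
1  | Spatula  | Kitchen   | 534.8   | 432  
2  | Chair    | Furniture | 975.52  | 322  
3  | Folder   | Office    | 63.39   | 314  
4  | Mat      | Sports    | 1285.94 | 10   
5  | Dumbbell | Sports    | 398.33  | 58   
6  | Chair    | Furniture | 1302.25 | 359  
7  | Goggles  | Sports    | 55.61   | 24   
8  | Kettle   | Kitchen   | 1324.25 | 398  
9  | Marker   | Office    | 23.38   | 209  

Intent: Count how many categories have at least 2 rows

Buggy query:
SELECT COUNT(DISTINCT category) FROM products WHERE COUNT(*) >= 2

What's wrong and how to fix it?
Bug: COUNT(*) cannot appear in WHERE; the per-group count doesn't exist yet

Fix: Use a subquery that GROUPs and filters with HAVING, then count its rows

Corrected query:
SELECT COUNT(*) FROM (SELECT category FROM products GROUP BY category HAVING COUNT(*) >= 2)

Result:
COUNT(*)
--------
4       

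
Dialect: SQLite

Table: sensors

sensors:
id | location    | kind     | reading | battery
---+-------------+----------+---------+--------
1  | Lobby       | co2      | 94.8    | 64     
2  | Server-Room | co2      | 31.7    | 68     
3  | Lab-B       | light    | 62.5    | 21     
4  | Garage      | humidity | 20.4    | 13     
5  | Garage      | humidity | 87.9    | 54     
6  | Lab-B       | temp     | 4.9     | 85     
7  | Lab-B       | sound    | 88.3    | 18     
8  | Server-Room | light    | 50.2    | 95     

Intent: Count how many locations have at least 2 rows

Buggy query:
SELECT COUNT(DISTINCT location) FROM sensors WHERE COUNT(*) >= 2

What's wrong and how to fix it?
Bug: WHERE filters individual rows, not groups, so a group-level COUNT is invalid there

Fix: Use a subquery that GROUPs and filters with HAVING, then count its rows

Corrected query:
SELECT COUNT(*) FROM (SELECT location FROM sensors GROUP BY location HAVING COUNT(*) >= 2)

Result:
COUNT(*)
--------
3       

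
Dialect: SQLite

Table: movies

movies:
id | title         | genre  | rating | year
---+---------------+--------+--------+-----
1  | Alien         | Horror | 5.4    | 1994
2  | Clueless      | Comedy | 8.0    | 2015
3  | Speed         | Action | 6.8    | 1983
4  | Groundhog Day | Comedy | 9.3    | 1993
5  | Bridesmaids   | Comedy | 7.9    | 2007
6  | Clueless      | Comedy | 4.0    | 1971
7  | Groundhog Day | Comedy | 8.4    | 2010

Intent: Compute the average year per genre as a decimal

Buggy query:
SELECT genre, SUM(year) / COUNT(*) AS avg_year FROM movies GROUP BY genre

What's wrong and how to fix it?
Bug: SUM(year) and COUNT(*) are both integers; the division truncates the fractional part

Fix: Multiply by 1.0 (or CAST to REAL) to force floating-point division

Corrected query:
SELECT genre, SUM(year) * 1.0 / COUNT(*) AS avg_year FROM movies GROUP BY genre

Result:
genre  | avg_year
-------+---------
Action | 1983    
Comedy | 1999.2  
Horror | 1994    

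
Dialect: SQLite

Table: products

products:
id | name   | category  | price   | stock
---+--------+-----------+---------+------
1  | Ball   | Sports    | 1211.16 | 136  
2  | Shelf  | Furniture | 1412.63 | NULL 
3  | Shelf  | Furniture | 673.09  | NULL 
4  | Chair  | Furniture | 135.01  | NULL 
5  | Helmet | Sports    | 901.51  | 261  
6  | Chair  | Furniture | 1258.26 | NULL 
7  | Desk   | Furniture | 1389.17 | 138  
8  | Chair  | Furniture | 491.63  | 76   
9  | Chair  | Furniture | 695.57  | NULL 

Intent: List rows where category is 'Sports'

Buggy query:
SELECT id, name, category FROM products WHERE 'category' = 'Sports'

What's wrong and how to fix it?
Bug: 'category' in single quotes is a string literal, not the column; the comparison is literal-vs-literal and never true

Fix: Reference the column as category without single quotes

Corrected query:
SELECT id, name, category FROM products WHERE category = 'Sports'

Result:
id | name   | category
---+--------+---------
1  | Ball   | Sports  
5  | Helmet | Sports  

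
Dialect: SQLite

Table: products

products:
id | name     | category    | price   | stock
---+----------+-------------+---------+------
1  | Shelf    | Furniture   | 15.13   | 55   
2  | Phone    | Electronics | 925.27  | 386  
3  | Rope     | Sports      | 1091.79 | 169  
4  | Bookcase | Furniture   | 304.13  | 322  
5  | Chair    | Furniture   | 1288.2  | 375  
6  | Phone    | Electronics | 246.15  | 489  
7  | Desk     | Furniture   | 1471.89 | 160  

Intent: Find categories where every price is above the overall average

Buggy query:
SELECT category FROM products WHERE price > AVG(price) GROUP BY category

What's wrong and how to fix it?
Bug: WHERE evaluates per row before aggregation, so AVG() is unavailable

Fix: Compute the overall average in a scalar subquery and compare each group's MIN against it in HAVING

Corrected query:
SELECT category FROM products GROUP BY category HAVING MIN(price) > (SELECT AVG(price) FROM products)

Result:
category
--------
Sports  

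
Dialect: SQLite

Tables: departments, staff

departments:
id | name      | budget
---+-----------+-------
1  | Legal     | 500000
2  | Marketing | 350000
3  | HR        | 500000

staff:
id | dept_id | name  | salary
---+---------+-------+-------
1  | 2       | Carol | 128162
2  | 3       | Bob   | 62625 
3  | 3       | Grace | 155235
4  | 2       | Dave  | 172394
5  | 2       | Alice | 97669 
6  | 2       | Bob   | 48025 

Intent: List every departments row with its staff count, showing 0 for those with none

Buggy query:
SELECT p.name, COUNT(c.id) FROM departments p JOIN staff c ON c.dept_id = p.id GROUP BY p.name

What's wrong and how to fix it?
Bug: INNER JOIN drops departments rows that have no matching staff rows

Fix: Switch to LEFT JOIN to retain unmatched parent rows

Corrected query:
SELECT p.name, COUNT(c.id) FROM departments p LEFT JOIN staff c ON c.dept_id = p.id GROUP BY p.name

Result:
name      | COUNT(c.id)
----------+------------
HR        | 2          
Legal     | 0          
Marketing | 4          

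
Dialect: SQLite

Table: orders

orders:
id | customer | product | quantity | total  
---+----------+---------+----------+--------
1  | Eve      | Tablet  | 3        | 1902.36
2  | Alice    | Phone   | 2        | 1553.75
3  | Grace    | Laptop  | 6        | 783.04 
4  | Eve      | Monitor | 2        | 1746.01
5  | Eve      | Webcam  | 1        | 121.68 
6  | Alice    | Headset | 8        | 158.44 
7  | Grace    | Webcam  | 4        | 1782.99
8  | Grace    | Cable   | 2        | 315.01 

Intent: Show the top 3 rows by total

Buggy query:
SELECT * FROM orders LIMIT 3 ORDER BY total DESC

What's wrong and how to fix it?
Bug: LIMIT must come after ORDER BY

Fix: Sort with ORDER BY, then apply LIMIT

Corrected query:
SELECT * FROM orders ORDER BY total DESC LIMIT 3

Result:
id | customer | product | quantity | total  
---+----------+---------+----------+--------
1  | Eve      | Tablet  | 3        | 1902.36
7  | Grace    | Webcam  | 4        | 1782.99
4  | Eve      | Monitor | 2        | 1746.01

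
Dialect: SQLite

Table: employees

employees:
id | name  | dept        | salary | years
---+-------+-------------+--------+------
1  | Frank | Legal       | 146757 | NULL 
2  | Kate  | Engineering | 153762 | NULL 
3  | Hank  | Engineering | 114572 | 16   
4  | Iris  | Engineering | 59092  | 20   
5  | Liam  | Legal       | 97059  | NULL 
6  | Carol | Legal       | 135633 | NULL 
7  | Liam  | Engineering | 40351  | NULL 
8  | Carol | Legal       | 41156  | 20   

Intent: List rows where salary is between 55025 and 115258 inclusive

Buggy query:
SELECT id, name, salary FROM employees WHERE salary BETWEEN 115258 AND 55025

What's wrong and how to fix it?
Bug: BETWEEN expects the lower bound first; with 115258 AND 55025 the range is empty

Fix: Swap the bounds so the smaller value comes first

Corrected query:
SELECT id, name, salary FROM employees WHERE salary BETWEEN 55025 AND 115258

Result:
id | name | salary
---+------+-------
3  | Hank | 114572
4  | Iris | 59092 
5  | Liam | 97059 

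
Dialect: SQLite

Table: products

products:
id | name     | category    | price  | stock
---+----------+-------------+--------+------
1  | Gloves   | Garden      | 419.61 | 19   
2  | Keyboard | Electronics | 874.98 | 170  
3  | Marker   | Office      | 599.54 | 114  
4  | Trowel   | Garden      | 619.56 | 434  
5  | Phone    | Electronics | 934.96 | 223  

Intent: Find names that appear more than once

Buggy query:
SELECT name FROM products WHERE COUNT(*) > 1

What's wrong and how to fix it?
Bug: WHERE can't reference COUNT(*); aggregates are computed after WHERE

Fix: GROUP BY name, then filter groups with HAVING COUNT(*) > 1

Corrected query:
SELECT name FROM products GROUP BY name HAVING COUNT(*) > 1

Result:
(no rows)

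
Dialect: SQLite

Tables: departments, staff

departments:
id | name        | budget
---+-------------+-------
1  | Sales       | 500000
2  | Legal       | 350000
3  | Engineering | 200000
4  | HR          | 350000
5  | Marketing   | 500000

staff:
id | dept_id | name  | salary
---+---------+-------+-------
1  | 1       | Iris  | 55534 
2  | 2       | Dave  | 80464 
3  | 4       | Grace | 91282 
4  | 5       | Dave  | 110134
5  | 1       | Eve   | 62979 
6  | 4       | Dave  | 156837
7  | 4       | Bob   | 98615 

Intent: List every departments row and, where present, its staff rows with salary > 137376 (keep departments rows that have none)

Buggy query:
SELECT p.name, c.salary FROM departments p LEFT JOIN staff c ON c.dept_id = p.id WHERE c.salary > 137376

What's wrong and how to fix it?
Bug: A WHERE condition on the right-hand table after LEFT JOIN drops unmatched parents

Fix: Move the right-table condition into the ON clause so unmatched parents are kept

Corrected query:
SELECT p.name, c.salary FROM departments p LEFT JOIN staff c ON c.dept_id = p.id AND c.salary > 137376

Result:
name        | salary
------------+-------
Sales       | NULL  
Legal       | NULL  
Engineering | NULL  
HR          | 156837
Marketing   | NULL  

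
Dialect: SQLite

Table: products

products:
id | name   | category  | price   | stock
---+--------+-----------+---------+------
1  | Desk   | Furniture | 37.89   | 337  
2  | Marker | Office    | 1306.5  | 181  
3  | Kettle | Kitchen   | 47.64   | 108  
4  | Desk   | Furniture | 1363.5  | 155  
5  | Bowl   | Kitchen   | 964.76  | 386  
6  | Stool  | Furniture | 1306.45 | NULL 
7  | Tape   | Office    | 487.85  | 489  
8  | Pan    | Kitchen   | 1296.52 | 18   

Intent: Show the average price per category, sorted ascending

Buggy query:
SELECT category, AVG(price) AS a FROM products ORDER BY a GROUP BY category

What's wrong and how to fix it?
Bug: ORDER BY appears before GROUP BY; SQL clause order requires GROUP BY first

Fix: Move ORDER BY to the end, after GROUP BY

Corrected query:
SELECT category, AVG(price) AS a FROM products GROUP BY category ORDER BY a

Result:
category  | a         
----------+-----------
Kitchen   | 769.64    
Office    | 897.175   
Furniture | 902.613333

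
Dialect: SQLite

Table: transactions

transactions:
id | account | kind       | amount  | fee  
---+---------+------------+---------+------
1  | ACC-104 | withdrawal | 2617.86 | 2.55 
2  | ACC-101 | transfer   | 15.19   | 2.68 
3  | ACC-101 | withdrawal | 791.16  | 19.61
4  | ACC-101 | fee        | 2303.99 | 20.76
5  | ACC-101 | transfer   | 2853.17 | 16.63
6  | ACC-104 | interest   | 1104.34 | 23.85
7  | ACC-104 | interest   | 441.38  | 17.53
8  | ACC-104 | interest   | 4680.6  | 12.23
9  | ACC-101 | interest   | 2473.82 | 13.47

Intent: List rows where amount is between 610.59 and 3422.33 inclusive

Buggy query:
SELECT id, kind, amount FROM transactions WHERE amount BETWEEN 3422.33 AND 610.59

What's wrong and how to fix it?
Bug: BETWEEN expects the lower bound first; with 3422.33 AND 610.59 the range is empty

Fix: Write BETWEEN 610.59 AND 3422.33

Corrected query:
SELECT id, kind, amount FROM transactions WHERE amount BETWEEN 610.59 AND 3422.33

Result:
id | kind       | amount 
---+------------+--------
1  | withdrawal | 2617.86
3  | withdrawal | 791.16 
4  | fee        | 2303.99
5  | transfer   | 2853.17
6  | interest   | 1104.34
9  | interest   | 2473.82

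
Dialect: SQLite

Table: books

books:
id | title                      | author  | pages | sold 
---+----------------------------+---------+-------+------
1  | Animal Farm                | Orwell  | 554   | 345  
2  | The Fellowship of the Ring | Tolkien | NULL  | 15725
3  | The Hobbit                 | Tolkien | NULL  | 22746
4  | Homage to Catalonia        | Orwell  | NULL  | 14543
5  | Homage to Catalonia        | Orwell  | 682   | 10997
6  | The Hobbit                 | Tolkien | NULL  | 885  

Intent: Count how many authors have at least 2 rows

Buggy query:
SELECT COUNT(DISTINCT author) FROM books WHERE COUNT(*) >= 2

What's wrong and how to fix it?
Bug: COUNT(*) cannot appear in WHERE; the per-group count doesn't exist yet

Fix: Group first with HAVING COUNT(*) >= 2, then COUNT the resulting groups

Corrected query:
SELECT COUNT(*) FROM (SELECT author FROM books GROUP BY author HAVING COUNT(*) >= 2)

Result:
COUNT(*)
--------
2       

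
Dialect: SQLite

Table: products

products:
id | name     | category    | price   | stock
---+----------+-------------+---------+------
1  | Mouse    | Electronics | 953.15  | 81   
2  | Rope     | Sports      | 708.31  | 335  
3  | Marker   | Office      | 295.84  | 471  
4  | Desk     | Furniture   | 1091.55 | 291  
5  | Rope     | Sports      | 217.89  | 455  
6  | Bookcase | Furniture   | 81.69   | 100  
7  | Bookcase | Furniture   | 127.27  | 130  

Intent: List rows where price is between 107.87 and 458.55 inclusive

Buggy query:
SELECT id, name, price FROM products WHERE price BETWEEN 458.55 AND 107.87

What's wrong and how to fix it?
Bug: BETWEEN expects the lower bound first; with 458.55 AND 107.87 the range is empty

Fix: Swap the bounds so the smaller value comes first

Corrected query:
SELECT id, name, price FROM products WHERE price BETWEEN 107.87 AND 458.55

Result:
id | name     | price 
---+----------+-------
3  | Marker   | 295.84
5  | Rope     | 217.89
7  | Bookcase | 127.27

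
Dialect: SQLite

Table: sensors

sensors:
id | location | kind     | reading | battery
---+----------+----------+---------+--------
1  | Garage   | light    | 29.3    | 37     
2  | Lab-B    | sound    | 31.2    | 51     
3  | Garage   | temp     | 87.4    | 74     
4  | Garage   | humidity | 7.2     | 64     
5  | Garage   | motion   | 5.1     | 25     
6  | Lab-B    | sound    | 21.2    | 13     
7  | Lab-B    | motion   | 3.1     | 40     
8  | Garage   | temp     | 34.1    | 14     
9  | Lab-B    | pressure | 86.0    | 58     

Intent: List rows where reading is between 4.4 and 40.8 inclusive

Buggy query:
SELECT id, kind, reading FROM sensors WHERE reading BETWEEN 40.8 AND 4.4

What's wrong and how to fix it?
Bug: BETWEEN expects the lower bound first; with 40.8 AND 4.4 the range is empty

Fix: Swap the bounds so the smaller value comes first

Corrected query:
SELECT id, kind, reading FROM sensors WHERE reading BETWEEN 4.4 AND 40.8

Result:
id | kind     | reading
---+----------+--------
1  | light    | 29.3   
2  | sound    | 31.2   
4  | humidity | 7.2    
5  | motion   | 5.1    
6  | sound    | 21.2   
8  | temp     | 34.1   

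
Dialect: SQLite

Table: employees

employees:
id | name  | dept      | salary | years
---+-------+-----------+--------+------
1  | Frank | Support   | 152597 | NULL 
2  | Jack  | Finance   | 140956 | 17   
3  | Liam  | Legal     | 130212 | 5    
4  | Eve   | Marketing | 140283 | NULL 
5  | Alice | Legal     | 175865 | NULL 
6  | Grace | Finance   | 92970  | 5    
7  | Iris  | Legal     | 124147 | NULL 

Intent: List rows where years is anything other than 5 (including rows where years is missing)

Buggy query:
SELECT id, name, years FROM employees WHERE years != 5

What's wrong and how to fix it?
Bug: Inequality against NULL is unknown, not true; rows with NULL are dropped

Fix: Add an explicit OR years IS NULL to include the missing-value rows

Corrected query:
SELECT id, name, years FROM employees WHERE years != 5 OR years IS NULL

Result:
id | name  | years
---+-------+------
1  | Frank | NULL 
2  | Jack  | 17   
4  | Eve   | NULL 
5  | Alice | NULL 
7  | Iris  | NULL 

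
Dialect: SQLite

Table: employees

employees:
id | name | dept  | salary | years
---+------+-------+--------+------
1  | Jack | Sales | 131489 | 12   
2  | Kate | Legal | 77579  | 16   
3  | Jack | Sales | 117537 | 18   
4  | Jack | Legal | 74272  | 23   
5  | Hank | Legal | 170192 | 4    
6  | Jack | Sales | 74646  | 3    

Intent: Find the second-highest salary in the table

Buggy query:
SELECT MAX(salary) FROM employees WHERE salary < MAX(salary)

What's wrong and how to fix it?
Bug: The inner MAX is an aggregate inside WHERE, which is not allowed

Fix: Put the inner MAX in a scalar subquery

Corrected query:
SELECT MAX(salary) FROM employees WHERE salary < (SELECT MAX(salary) FROM employees)

Result:
MAX(salary)
-----------
131489     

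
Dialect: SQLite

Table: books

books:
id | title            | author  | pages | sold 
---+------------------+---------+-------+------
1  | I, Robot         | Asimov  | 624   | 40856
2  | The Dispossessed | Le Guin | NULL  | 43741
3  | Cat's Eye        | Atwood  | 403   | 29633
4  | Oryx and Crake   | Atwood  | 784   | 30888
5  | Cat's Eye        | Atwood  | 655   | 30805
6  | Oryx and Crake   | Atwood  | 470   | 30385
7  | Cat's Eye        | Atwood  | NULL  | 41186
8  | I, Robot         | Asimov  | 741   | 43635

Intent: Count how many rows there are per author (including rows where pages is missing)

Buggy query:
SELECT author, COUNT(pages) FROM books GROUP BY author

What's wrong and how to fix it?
Bug: COUNT(column) counts non-NULL values only; rows with NULL pages aren't counted

Fix: Replace COUNT(pages) with COUNT(*)

Corrected query:
SELECT author, COUNT(*) FROM books GROUP BY author

Result:
author  | COUNT(*)
--------+---------
Asimov  | 2       
Atwood  | 5       
Le Guin | 1       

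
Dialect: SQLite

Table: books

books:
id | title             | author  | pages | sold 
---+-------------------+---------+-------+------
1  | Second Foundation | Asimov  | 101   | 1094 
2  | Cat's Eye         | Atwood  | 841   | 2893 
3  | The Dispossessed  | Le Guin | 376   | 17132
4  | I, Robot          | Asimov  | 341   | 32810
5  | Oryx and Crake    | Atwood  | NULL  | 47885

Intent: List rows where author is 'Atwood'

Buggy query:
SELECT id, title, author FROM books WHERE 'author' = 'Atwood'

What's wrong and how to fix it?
Bug: 'author' in single quotes is a string literal, not the column; the comparison is literal-vs-literal and never true

Fix: Reference the column as author without single quotes

Corrected query:
SELECT id, title, author FROM books WHERE author = 'Atwood'

Result:
id | title          | author
---+----------------+-------
2  | Cat's Eye      | Atwood
5  | Oryx and Crake | Atwood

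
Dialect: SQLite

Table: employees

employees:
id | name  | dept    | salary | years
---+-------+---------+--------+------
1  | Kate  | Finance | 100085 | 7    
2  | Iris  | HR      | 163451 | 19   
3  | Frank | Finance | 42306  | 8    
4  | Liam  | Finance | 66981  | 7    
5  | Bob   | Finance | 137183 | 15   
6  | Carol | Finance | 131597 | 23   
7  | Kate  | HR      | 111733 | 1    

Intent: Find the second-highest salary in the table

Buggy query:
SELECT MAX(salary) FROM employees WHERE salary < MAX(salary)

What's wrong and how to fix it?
Bug: MAX(salary) on the right of the comparison is an aggregate-in-WHERE error

Fix: Put the inner MAX in a scalar subquery

Corrected query:
SELECT MAX(salary) FROM employees WHERE salary < (SELECT MAX(salary) FROM employees)

Result:
MAX(salary)
-----------
137183     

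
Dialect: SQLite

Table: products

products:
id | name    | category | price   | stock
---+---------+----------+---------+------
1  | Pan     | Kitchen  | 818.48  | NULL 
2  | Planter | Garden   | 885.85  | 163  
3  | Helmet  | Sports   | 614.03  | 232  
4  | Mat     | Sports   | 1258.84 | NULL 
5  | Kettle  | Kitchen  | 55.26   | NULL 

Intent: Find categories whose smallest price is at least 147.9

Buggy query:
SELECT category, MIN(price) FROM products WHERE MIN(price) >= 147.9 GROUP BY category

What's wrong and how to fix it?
Bug: MIN() in WHERE is a misuse of aggregate

Fix: Use HAVING for the per-group MIN condition

Corrected query:
SELECT category, MIN(price) FROM products GROUP BY category HAVING MIN(price) >= 147.9

Result:
category | MIN(price)
---------+-----------
Garden   | 885.85    
Sports   | 614.03    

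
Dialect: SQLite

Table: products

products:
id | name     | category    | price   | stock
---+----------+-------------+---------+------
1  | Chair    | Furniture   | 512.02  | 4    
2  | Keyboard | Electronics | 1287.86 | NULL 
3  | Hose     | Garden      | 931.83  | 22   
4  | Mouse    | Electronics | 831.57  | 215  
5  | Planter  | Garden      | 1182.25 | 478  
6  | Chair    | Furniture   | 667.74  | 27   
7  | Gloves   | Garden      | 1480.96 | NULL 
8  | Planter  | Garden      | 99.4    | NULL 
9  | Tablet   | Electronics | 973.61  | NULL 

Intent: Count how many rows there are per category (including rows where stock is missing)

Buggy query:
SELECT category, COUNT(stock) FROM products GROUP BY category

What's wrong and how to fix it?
Bug: COUNT(column) counts non-NULL values only; rows with NULL stock aren't counted

Fix: Use COUNT(*) to count all rows regardless of NULL

Corrected query:
SELECT category, COUNT(*) FROM products GROUP BY category

Result:
category    | COUNT(*)
------------+---------
Electronics | 3       
Furniture   | 2       
Garden      | 4       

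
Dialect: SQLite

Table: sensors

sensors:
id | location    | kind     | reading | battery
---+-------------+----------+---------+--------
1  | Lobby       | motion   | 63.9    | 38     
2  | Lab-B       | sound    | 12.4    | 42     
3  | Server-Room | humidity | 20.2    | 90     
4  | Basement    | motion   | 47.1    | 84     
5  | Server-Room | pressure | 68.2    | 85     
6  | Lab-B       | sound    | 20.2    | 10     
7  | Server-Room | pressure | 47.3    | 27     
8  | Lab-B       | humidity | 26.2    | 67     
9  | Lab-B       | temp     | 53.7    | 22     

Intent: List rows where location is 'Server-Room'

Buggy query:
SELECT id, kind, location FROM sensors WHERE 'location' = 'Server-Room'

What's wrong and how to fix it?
Bug: 'location' in single quotes is a string literal, not the column; the comparison is literal-vs-literal and never true

Fix: Reference the column as location without single quotes

Corrected query:
SELECT id, kind, location FROM sensors WHERE location = 'Server-Room'

Result:
id | kind     | location   
---+----------+------------
3  | humidity | Server-Room
5  | pressure | Server-Room
7  | pressure | Server-Room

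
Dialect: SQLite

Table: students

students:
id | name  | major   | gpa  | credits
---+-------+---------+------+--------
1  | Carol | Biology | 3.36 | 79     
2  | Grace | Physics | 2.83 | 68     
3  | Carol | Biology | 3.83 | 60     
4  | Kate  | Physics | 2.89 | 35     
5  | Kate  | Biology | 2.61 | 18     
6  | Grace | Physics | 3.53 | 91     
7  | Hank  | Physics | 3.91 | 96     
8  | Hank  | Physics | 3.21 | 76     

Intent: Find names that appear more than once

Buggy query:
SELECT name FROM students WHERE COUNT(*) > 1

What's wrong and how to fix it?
Bug: COUNT(*) is an aggregate and cannot be used in WHERE

Fix: Group first, then use HAVING for the count condition

Corrected query:
SELECT name FROM students GROUP BY name HAVING COUNT(*) > 1

Result:
name 
-----
Carol
Grace
Hank 
Kate 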